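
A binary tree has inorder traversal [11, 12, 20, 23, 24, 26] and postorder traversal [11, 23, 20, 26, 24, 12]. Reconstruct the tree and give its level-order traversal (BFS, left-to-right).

Inorder:   [11, 12, 20, 23, 24, 26]
Postorder: [11, 23, 20, 26, 24, 12]
Algorithm: postorder visits root last, so walk postorder right-to-left;
each value is the root of the current inorder slice — split it at that
value, recurse on the right subtree first, then the left.
Recursive splits:
  root=12; inorder splits into left=[11], right=[20, 23, 24, 26]
  root=24; inorder splits into left=[20, 23], right=[26]
  root=26; inorder splits into left=[], right=[]
  root=20; inorder splits into left=[], right=[23]
  root=23; inorder splits into left=[], right=[]
  root=11; inorder splits into left=[], right=[]
Reconstructed level-order: [12, 11, 24, 20, 26, 23]


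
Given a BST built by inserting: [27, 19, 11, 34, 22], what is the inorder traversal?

Tree insertion order: [27, 19, 11, 34, 22]
Tree (level-order array): [27, 19, 34, 11, 22]
Inorder traversal: [11, 19, 22, 27, 34]


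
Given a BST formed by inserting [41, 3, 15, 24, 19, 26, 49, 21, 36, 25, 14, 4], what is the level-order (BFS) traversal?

Tree insertion order: [41, 3, 15, 24, 19, 26, 49, 21, 36, 25, 14, 4]
Tree (level-order array): [41, 3, 49, None, 15, None, None, 14, 24, 4, None, 19, 26, None, None, None, 21, 25, 36]
BFS from the root, enqueuing left then right child of each popped node:
  queue [41] -> pop 41, enqueue [3, 49], visited so far: [41]
  queue [3, 49] -> pop 3, enqueue [15], visited so far: [41, 3]
  queue [49, 15] -> pop 49, enqueue [none], visited so far: [41, 3, 49]
  queue [15] -> pop 15, enqueue [14, 24], visited so far: [41, 3, 49, 15]
  queue [14, 24] -> pop 14, enqueue [4], visited so far: [41, 3, 49, 15, 14]
  queue [24, 4] -> pop 24, enqueue [19, 26], visited so far: [41, 3, 49, 15, 14, 24]
  queue [4, 19, 26] -> pop 4, enqueue [none], visited so far: [41, 3, 49, 15, 14, 24, 4]
  queue [19, 26] -> pop 19, enqueue [21], visited so far: [41, 3, 49, 15, 14, 24, 4, 19]
  queue [26, 21] -> pop 26, enqueue [25, 36], visited so far: [41, 3, 49, 15, 14, 24, 4, 19, 26]
  queue [21, 25, 36] -> pop 21, enqueue [none], visited so far: [41, 3, 49, 15, 14, 24, 4, 19, 26, 21]
  queue [25, 36] -> pop 25, enqueue [none], visited so far: [41, 3, 49, 15, 14, 24, 4, 19, 26, 21, 25]
  queue [36] -> pop 36, enqueue [none], visited so far: [41, 3, 49, 15, 14, 24, 4, 19, 26, 21, 25, 36]
Result: [41, 3, 49, 15, 14, 24, 4, 19, 26, 21, 25, 36]


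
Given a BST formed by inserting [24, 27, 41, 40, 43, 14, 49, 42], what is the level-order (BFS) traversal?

Tree insertion order: [24, 27, 41, 40, 43, 14, 49, 42]
Tree (level-order array): [24, 14, 27, None, None, None, 41, 40, 43, None, None, 42, 49]
BFS from the root, enqueuing left then right child of each popped node:
  queue [24] -> pop 24, enqueue [14, 27], visited so far: [24]
  queue [14, 27] -> pop 14, enqueue [none], visited so far: [24, 14]
  queue [27] -> pop 27, enqueue [41], visited so far: [24, 14, 27]
  queue [41] -> pop 41, enqueue [40, 43], visited so far: [24, 14, 27, 41]
  queue [40, 43] -> pop 40, enqueue [none], visited so far: [24, 14, 27, 41, 40]
  queue [43] -> pop 43, enqueue [42, 49], visited so far: [24, 14, 27, 41, 40, 43]
  queue [42, 49] -> pop 42, enqueue [none], visited so far: [24, 14, 27, 41, 40, 43, 42]
  queue [49] -> pop 49, enqueue [none], visited so far: [24, 14, 27, 41, 40, 43, 42, 49]
Result: [24, 14, 27, 41, 40, 43, 42, 49]


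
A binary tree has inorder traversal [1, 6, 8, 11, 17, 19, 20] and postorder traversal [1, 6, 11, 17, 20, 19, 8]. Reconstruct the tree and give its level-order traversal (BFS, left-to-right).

Inorder:   [1, 6, 8, 11, 17, 19, 20]
Postorder: [1, 6, 11, 17, 20, 19, 8]
Algorithm: postorder visits root last, so walk postorder right-to-left;
each value is the root of the current inorder slice — split it at that
value, recurse on the right subtree first, then the left.
Recursive splits:
  root=8; inorder splits into left=[1, 6], right=[11, 17, 19, 20]
  root=19; inorder splits into left=[11, 17], right=[20]
  root=20; inorder splits into left=[], right=[]
  root=17; inorder splits into left=[11], right=[]
  root=11; inorder splits into left=[], right=[]
  root=6; inorder splits into left=[1], right=[]
  root=1; inorder splits into left=[], right=[]
Reconstructed level-order: [8, 6, 19, 1, 17, 20, 11]


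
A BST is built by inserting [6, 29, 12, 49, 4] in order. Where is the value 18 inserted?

Starting tree (level order): [6, 4, 29, None, None, 12, 49]
Insertion path: 6 -> 29 -> 12
Result: insert 18 as right child of 12
Final tree (level order): [6, 4, 29, None, None, 12, 49, None, 18]


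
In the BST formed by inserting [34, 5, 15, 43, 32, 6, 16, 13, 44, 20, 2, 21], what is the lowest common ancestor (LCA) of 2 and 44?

Tree insertion order: [34, 5, 15, 43, 32, 6, 16, 13, 44, 20, 2, 21]
Tree (level-order array): [34, 5, 43, 2, 15, None, 44, None, None, 6, 32, None, None, None, 13, 16, None, None, None, None, 20, None, 21]
In a BST, the LCA of p=2, q=44 is the first node v on the
root-to-leaf path with p <= v <= q (go left if both < v, right if both > v).
Walk from root:
  at 34: 2 <= 34 <= 44, this is the LCA
LCA = 34


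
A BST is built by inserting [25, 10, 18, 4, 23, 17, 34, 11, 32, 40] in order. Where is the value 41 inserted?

Starting tree (level order): [25, 10, 34, 4, 18, 32, 40, None, None, 17, 23, None, None, None, None, 11]
Insertion path: 25 -> 34 -> 40
Result: insert 41 as right child of 40
Final tree (level order): [25, 10, 34, 4, 18, 32, 40, None, None, 17, 23, None, None, None, 41, 11]


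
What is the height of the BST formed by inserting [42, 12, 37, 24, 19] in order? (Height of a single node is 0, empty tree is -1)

Insertion order: [42, 12, 37, 24, 19]
Tree (level-order array): [42, 12, None, None, 37, 24, None, 19]
Compute height bottom-up (empty subtree = -1):
  height(19) = 1 + max(-1, -1) = 0
  height(24) = 1 + max(0, -1) = 1
  height(37) = 1 + max(1, -1) = 2
  height(12) = 1 + max(-1, 2) = 3
  height(42) = 1 + max(3, -1) = 4
Height = 4


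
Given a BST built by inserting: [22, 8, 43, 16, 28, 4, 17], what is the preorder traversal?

Tree insertion order: [22, 8, 43, 16, 28, 4, 17]
Tree (level-order array): [22, 8, 43, 4, 16, 28, None, None, None, None, 17]
Preorder traversal: [22, 8, 4, 16, 17, 43, 28]


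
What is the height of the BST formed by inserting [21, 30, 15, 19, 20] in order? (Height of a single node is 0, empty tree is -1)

Insertion order: [21, 30, 15, 19, 20]
Tree (level-order array): [21, 15, 30, None, 19, None, None, None, 20]
Compute height bottom-up (empty subtree = -1):
  height(20) = 1 + max(-1, -1) = 0
  height(19) = 1 + max(-1, 0) = 1
  height(15) = 1 + max(-1, 1) = 2
  height(30) = 1 + max(-1, -1) = 0
  height(21) = 1 + max(2, 0) = 3
Height = 3


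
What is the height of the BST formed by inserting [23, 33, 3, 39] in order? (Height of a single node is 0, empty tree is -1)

Insertion order: [23, 33, 3, 39]
Tree (level-order array): [23, 3, 33, None, None, None, 39]
Compute height bottom-up (empty subtree = -1):
  height(3) = 1 + max(-1, -1) = 0
  height(39) = 1 + max(-1, -1) = 0
  height(33) = 1 + max(-1, 0) = 1
  height(23) = 1 + max(0, 1) = 2
Height = 2


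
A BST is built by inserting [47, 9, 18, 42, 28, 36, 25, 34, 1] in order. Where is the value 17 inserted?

Starting tree (level order): [47, 9, None, 1, 18, None, None, None, 42, 28, None, 25, 36, None, None, 34]
Insertion path: 47 -> 9 -> 18
Result: insert 17 as left child of 18
Final tree (level order): [47, 9, None, 1, 18, None, None, 17, 42, None, None, 28, None, 25, 36, None, None, 34]


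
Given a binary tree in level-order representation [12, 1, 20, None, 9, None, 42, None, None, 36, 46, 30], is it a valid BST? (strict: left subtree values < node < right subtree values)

Level-order array: [12, 1, 20, None, 9, None, 42, None, None, 36, 46, 30]
Validate using subtree bounds (lo, hi): at each node, require lo < value < hi,
then recurse left with hi=value and right with lo=value.
Preorder trace (stopping at first violation):
  at node 12 with bounds (-inf, +inf): OK
  at node 1 with bounds (-inf, 12): OK
  at node 9 with bounds (1, 12): OK
  at node 20 with bounds (12, +inf): OK
  at node 42 with bounds (20, +inf): OK
  at node 36 with bounds (20, 42): OK
  at node 30 with bounds (20, 36): OK
  at node 46 with bounds (42, +inf): OK
No violation found at any node.
Result: Valid BST


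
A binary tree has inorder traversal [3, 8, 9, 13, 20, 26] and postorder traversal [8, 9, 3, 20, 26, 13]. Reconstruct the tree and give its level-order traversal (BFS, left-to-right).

Inorder:   [3, 8, 9, 13, 20, 26]
Postorder: [8, 9, 3, 20, 26, 13]
Algorithm: postorder visits root last, so walk postorder right-to-left;
each value is the root of the current inorder slice — split it at that
value, recurse on the right subtree first, then the left.
Recursive splits:
  root=13; inorder splits into left=[3, 8, 9], right=[20, 26]
  root=26; inorder splits into left=[20], right=[]
  root=20; inorder splits into left=[], right=[]
  root=3; inorder splits into left=[], right=[8, 9]
  root=9; inorder splits into left=[8], right=[]
  root=8; inorder splits into left=[], right=[]
Reconstructed level-order: [13, 3, 26, 9, 20, 8]


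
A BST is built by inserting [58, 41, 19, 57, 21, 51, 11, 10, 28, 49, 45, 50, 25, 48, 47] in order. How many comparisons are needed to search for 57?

Search path for 57: 58 -> 41 -> 57
Found: True
Comparisons: 3


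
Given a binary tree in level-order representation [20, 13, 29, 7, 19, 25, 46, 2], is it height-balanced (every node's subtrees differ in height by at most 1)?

Tree (level-order array): [20, 13, 29, 7, 19, 25, 46, 2]
Definition: a tree is height-balanced if, at every node, |h(left) - h(right)| <= 1 (empty subtree has height -1).
Bottom-up per-node check:
  node 2: h_left=-1, h_right=-1, diff=0 [OK], height=0
  node 7: h_left=0, h_right=-1, diff=1 [OK], height=1
  node 19: h_left=-1, h_right=-1, diff=0 [OK], height=0
  node 13: h_left=1, h_right=0, diff=1 [OK], height=2
  node 25: h_left=-1, h_right=-1, diff=0 [OK], height=0
  node 46: h_left=-1, h_right=-1, diff=0 [OK], height=0
  node 29: h_left=0, h_right=0, diff=0 [OK], height=1
  node 20: h_left=2, h_right=1, diff=1 [OK], height=3
All nodes satisfy the balance condition.
Result: Balanced


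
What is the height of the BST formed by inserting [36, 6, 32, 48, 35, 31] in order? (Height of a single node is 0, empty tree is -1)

Insertion order: [36, 6, 32, 48, 35, 31]
Tree (level-order array): [36, 6, 48, None, 32, None, None, 31, 35]
Compute height bottom-up (empty subtree = -1):
  height(31) = 1 + max(-1, -1) = 0
  height(35) = 1 + max(-1, -1) = 0
  height(32) = 1 + max(0, 0) = 1
  height(6) = 1 + max(-1, 1) = 2
  height(48) = 1 + max(-1, -1) = 0
  height(36) = 1 + max(2, 0) = 3
Height = 3


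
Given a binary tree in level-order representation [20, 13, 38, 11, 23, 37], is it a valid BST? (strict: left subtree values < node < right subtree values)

Level-order array: [20, 13, 38, 11, 23, 37]
Validate using subtree bounds (lo, hi): at each node, require lo < value < hi,
then recurse left with hi=value and right with lo=value.
Preorder trace (stopping at first violation):
  at node 20 with bounds (-inf, +inf): OK
  at node 13 with bounds (-inf, 20): OK
  at node 11 with bounds (-inf, 13): OK
  at node 23 with bounds (13, 20): VIOLATION
Node 23 violates its bound: not (13 < 23 < 20).
Result: Not a valid BST


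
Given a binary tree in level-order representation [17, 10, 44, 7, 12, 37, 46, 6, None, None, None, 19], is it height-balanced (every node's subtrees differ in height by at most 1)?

Tree (level-order array): [17, 10, 44, 7, 12, 37, 46, 6, None, None, None, 19]
Definition: a tree is height-balanced if, at every node, |h(left) - h(right)| <= 1 (empty subtree has height -1).
Bottom-up per-node check:
  node 6: h_left=-1, h_right=-1, diff=0 [OK], height=0
  node 7: h_left=0, h_right=-1, diff=1 [OK], height=1
  node 12: h_left=-1, h_right=-1, diff=0 [OK], height=0
  node 10: h_left=1, h_right=0, diff=1 [OK], height=2
  node 19: h_left=-1, h_right=-1, diff=0 [OK], height=0
  node 37: h_left=0, h_right=-1, diff=1 [OK], height=1
  node 46: h_left=-1, h_right=-1, diff=0 [OK], height=0
  node 44: h_left=1, h_right=0, diff=1 [OK], height=2
  node 17: h_left=2, h_right=2, diff=0 [OK], height=3
All nodes satisfy the balance condition.
Result: Balanced


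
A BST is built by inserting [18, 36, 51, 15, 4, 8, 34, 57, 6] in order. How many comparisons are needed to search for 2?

Search path for 2: 18 -> 15 -> 4
Found: False
Comparisons: 3


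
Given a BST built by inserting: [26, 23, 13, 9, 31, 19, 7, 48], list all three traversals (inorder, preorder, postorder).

Tree insertion order: [26, 23, 13, 9, 31, 19, 7, 48]
Tree (level-order array): [26, 23, 31, 13, None, None, 48, 9, 19, None, None, 7]
Inorder (L, root, R): [7, 9, 13, 19, 23, 26, 31, 48]
Preorder (root, L, R): [26, 23, 13, 9, 7, 19, 31, 48]
Postorder (L, R, root): [7, 9, 19, 13, 23, 48, 31, 26]


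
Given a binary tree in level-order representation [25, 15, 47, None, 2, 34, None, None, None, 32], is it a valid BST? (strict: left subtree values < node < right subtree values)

Level-order array: [25, 15, 47, None, 2, 34, None, None, None, 32]
Validate using subtree bounds (lo, hi): at each node, require lo < value < hi,
then recurse left with hi=value and right with lo=value.
Preorder trace (stopping at first violation):
  at node 25 with bounds (-inf, +inf): OK
  at node 15 with bounds (-inf, 25): OK
  at node 2 with bounds (15, 25): VIOLATION
Node 2 violates its bound: not (15 < 2 < 25).
Result: Not a valid BST


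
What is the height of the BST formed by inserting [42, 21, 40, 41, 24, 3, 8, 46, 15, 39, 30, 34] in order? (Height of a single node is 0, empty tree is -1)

Insertion order: [42, 21, 40, 41, 24, 3, 8, 46, 15, 39, 30, 34]
Tree (level-order array): [42, 21, 46, 3, 40, None, None, None, 8, 24, 41, None, 15, None, 39, None, None, None, None, 30, None, None, 34]
Compute height bottom-up (empty subtree = -1):
  height(15) = 1 + max(-1, -1) = 0
  height(8) = 1 + max(-1, 0) = 1
  height(3) = 1 + max(-1, 1) = 2
  height(34) = 1 + max(-1, -1) = 0
  height(30) = 1 + max(-1, 0) = 1
  height(39) = 1 + max(1, -1) = 2
  height(24) = 1 + max(-1, 2) = 3
  height(41) = 1 + max(-1, -1) = 0
  height(40) = 1 + max(3, 0) = 4
  height(21) = 1 + max(2, 4) = 5
  height(46) = 1 + max(-1, -1) = 0
  height(42) = 1 + max(5, 0) = 6
Height = 6


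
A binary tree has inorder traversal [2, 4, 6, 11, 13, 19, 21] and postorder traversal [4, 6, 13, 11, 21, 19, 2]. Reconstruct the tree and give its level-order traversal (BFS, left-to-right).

Inorder:   [2, 4, 6, 11, 13, 19, 21]
Postorder: [4, 6, 13, 11, 21, 19, 2]
Algorithm: postorder visits root last, so walk postorder right-to-left;
each value is the root of the current inorder slice — split it at that
value, recurse on the right subtree first, then the left.
Recursive splits:
  root=2; inorder splits into left=[], right=[4, 6, 11, 13, 19, 21]
  root=19; inorder splits into left=[4, 6, 11, 13], right=[21]
  root=21; inorder splits into left=[], right=[]
  root=11; inorder splits into left=[4, 6], right=[13]
  root=13; inorder splits into left=[], right=[]
  root=6; inorder splits into left=[4], right=[]
  root=4; inorder splits into left=[], right=[]
Reconstructed level-order: [2, 19, 11, 21, 6, 13, 4]


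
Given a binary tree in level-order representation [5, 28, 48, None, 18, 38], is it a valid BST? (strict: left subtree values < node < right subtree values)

Level-order array: [5, 28, 48, None, 18, 38]
Validate using subtree bounds (lo, hi): at each node, require lo < value < hi,
then recurse left with hi=value and right with lo=value.
Preorder trace (stopping at first violation):
  at node 5 with bounds (-inf, +inf): OK
  at node 28 with bounds (-inf, 5): VIOLATION
Node 28 violates its bound: not (-inf < 28 < 5).
Result: Not a valid BST


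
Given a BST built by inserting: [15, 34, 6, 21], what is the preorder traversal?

Tree insertion order: [15, 34, 6, 21]
Tree (level-order array): [15, 6, 34, None, None, 21]
Preorder traversal: [15, 6, 34, 21]


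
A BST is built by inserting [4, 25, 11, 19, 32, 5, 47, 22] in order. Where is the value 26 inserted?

Starting tree (level order): [4, None, 25, 11, 32, 5, 19, None, 47, None, None, None, 22]
Insertion path: 4 -> 25 -> 32
Result: insert 26 as left child of 32
Final tree (level order): [4, None, 25, 11, 32, 5, 19, 26, 47, None, None, None, 22]


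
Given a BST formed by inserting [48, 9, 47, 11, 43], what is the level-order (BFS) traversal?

Tree insertion order: [48, 9, 47, 11, 43]
Tree (level-order array): [48, 9, None, None, 47, 11, None, None, 43]
BFS from the root, enqueuing left then right child of each popped node:
  queue [48] -> pop 48, enqueue [9], visited so far: [48]
  queue [9] -> pop 9, enqueue [47], visited so far: [48, 9]
  queue [47] -> pop 47, enqueue [11], visited so far: [48, 9, 47]
  queue [11] -> pop 11, enqueue [43], visited so far: [48, 9, 47, 11]
  queue [43] -> pop 43, enqueue [none], visited so far: [48, 9, 47, 11, 43]
Result: [48, 9, 47, 11, 43]


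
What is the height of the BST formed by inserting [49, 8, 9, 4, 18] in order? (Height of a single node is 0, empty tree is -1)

Insertion order: [49, 8, 9, 4, 18]
Tree (level-order array): [49, 8, None, 4, 9, None, None, None, 18]
Compute height bottom-up (empty subtree = -1):
  height(4) = 1 + max(-1, -1) = 0
  height(18) = 1 + max(-1, -1) = 0
  height(9) = 1 + max(-1, 0) = 1
  height(8) = 1 + max(0, 1) = 2
  height(49) = 1 + max(2, -1) = 3
Height = 3


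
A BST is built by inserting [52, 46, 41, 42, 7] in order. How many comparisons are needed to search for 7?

Search path for 7: 52 -> 46 -> 41 -> 7
Found: True
Comparisons: 4


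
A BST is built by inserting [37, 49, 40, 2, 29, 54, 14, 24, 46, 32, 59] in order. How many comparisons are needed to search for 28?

Search path for 28: 37 -> 2 -> 29 -> 14 -> 24
Found: False
Comparisons: 5


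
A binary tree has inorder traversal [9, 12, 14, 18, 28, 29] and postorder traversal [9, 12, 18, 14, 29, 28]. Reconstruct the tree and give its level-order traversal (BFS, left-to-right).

Inorder:   [9, 12, 14, 18, 28, 29]
Postorder: [9, 12, 18, 14, 29, 28]
Algorithm: postorder visits root last, so walk postorder right-to-left;
each value is the root of the current inorder slice — split it at that
value, recurse on the right subtree first, then the left.
Recursive splits:
  root=28; inorder splits into left=[9, 12, 14, 18], right=[29]
  root=29; inorder splits into left=[], right=[]
  root=14; inorder splits into left=[9, 12], right=[18]
  root=18; inorder splits into left=[], right=[]
  root=12; inorder splits into left=[9], right=[]
  root=9; inorder splits into left=[], right=[]
Reconstructed level-order: [28, 14, 29, 12, 18, 9]


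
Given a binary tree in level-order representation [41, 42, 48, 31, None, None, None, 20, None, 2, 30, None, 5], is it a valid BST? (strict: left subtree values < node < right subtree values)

Level-order array: [41, 42, 48, 31, None, None, None, 20, None, 2, 30, None, 5]
Validate using subtree bounds (lo, hi): at each node, require lo < value < hi,
then recurse left with hi=value and right with lo=value.
Preorder trace (stopping at first violation):
  at node 41 with bounds (-inf, +inf): OK
  at node 42 with bounds (-inf, 41): VIOLATION
Node 42 violates its bound: not (-inf < 42 < 41).
Result: Not a valid BST


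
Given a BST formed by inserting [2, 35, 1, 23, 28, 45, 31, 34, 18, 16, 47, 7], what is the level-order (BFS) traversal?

Tree insertion order: [2, 35, 1, 23, 28, 45, 31, 34, 18, 16, 47, 7]
Tree (level-order array): [2, 1, 35, None, None, 23, 45, 18, 28, None, 47, 16, None, None, 31, None, None, 7, None, None, 34]
BFS from the root, enqueuing left then right child of each popped node:
  queue [2] -> pop 2, enqueue [1, 35], visited so far: [2]
  queue [1, 35] -> pop 1, enqueue [none], visited so far: [2, 1]
  queue [35] -> pop 35, enqueue [23, 45], visited so far: [2, 1, 35]
  queue [23, 45] -> pop 23, enqueue [18, 28], visited so far: [2, 1, 35, 23]
  queue [45, 18, 28] -> pop 45, enqueue [47], visited so far: [2, 1, 35, 23, 45]
  queue [18, 28, 47] -> pop 18, enqueue [16], visited so far: [2, 1, 35, 23, 45, 18]
  queue [28, 47, 16] -> pop 28, enqueue [31], visited so far: [2, 1, 35, 23, 45, 18, 28]
  queue [47, 16, 31] -> pop 47, enqueue [none], visited so far: [2, 1, 35, 23, 45, 18, 28, 47]
  queue [16, 31] -> pop 16, enqueue [7], visited so far: [2, 1, 35, 23, 45, 18, 28, 47, 16]
  queue [31, 7] -> pop 31, enqueue [34], visited so far: [2, 1, 35, 23, 45, 18, 28, 47, 16, 31]
  queue [7, 34] -> pop 7, enqueue [none], visited so far: [2, 1, 35, 23, 45, 18, 28, 47, 16, 31, 7]
  queue [34] -> pop 34, enqueue [none], visited so far: [2, 1, 35, 23, 45, 18, 28, 47, 16, 31, 7, 34]
Result: [2, 1, 35, 23, 45, 18, 28, 47, 16, 31, 7, 34]


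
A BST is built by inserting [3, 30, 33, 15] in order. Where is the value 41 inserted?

Starting tree (level order): [3, None, 30, 15, 33]
Insertion path: 3 -> 30 -> 33
Result: insert 41 as right child of 33
Final tree (level order): [3, None, 30, 15, 33, None, None, None, 41]


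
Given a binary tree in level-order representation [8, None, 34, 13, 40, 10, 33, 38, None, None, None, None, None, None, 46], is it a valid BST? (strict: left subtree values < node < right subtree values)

Level-order array: [8, None, 34, 13, 40, 10, 33, 38, None, None, None, None, None, None, 46]
Validate using subtree bounds (lo, hi): at each node, require lo < value < hi,
then recurse left with hi=value and right with lo=value.
Preorder trace (stopping at first violation):
  at node 8 with bounds (-inf, +inf): OK
  at node 34 with bounds (8, +inf): OK
  at node 13 with bounds (8, 34): OK
  at node 10 with bounds (8, 13): OK
  at node 33 with bounds (13, 34): OK
  at node 40 with bounds (34, +inf): OK
  at node 38 with bounds (34, 40): OK
  at node 46 with bounds (38, 40): VIOLATION
Node 46 violates its bound: not (38 < 46 < 40).
Result: Not a valid BST


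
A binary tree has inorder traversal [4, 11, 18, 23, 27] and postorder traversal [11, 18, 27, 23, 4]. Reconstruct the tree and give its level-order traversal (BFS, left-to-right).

Inorder:   [4, 11, 18, 23, 27]
Postorder: [11, 18, 27, 23, 4]
Algorithm: postorder visits root last, so walk postorder right-to-left;
each value is the root of the current inorder slice — split it at that
value, recurse on the right subtree first, then the left.
Recursive splits:
  root=4; inorder splits into left=[], right=[11, 18, 23, 27]
  root=23; inorder splits into left=[11, 18], right=[27]
  root=27; inorder splits into left=[], right=[]
  root=18; inorder splits into left=[11], right=[]
  root=11; inorder splits into left=[], right=[]
Reconstructed level-order: [4, 23, 18, 27, 11]


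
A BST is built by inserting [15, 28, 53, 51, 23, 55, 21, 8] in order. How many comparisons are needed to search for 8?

Search path for 8: 15 -> 8
Found: True
Comparisons: 2


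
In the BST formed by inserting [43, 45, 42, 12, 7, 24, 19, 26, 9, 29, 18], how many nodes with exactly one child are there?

Tree built from: [43, 45, 42, 12, 7, 24, 19, 26, 9, 29, 18]
Tree (level-order array): [43, 42, 45, 12, None, None, None, 7, 24, None, 9, 19, 26, None, None, 18, None, None, 29]
Rule: These are nodes with exactly 1 non-null child.
Per-node child counts:
  node 43: 2 child(ren)
  node 42: 1 child(ren)
  node 12: 2 child(ren)
  node 7: 1 child(ren)
  node 9: 0 child(ren)
  node 24: 2 child(ren)
  node 19: 1 child(ren)
  node 18: 0 child(ren)
  node 26: 1 child(ren)
  node 29: 0 child(ren)
  node 45: 0 child(ren)
Matching nodes: [42, 7, 19, 26]
Count of nodes with exactly one child: 4


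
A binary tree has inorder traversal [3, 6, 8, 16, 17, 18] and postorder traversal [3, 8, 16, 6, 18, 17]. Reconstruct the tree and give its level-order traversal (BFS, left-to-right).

Inorder:   [3, 6, 8, 16, 17, 18]
Postorder: [3, 8, 16, 6, 18, 17]
Algorithm: postorder visits root last, so walk postorder right-to-left;
each value is the root of the current inorder slice — split it at that
value, recurse on the right subtree first, then the left.
Recursive splits:
  root=17; inorder splits into left=[3, 6, 8, 16], right=[18]
  root=18; inorder splits into left=[], right=[]
  root=6; inorder splits into left=[3], right=[8, 16]
  root=16; inorder splits into left=[8], right=[]
  root=8; inorder splits into left=[], right=[]
  root=3; inorder splits into left=[], right=[]
Reconstructed level-order: [17, 6, 18, 3, 16, 8]


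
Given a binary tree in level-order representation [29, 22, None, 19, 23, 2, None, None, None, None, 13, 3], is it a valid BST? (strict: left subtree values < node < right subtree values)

Level-order array: [29, 22, None, 19, 23, 2, None, None, None, None, 13, 3]
Validate using subtree bounds (lo, hi): at each node, require lo < value < hi,
then recurse left with hi=value and right with lo=value.
Preorder trace (stopping at first violation):
  at node 29 with bounds (-inf, +inf): OK
  at node 22 with bounds (-inf, 29): OK
  at node 19 with bounds (-inf, 22): OK
  at node 2 with bounds (-inf, 19): OK
  at node 13 with bounds (2, 19): OK
  at node 3 with bounds (2, 13): OK
  at node 23 with bounds (22, 29): OK
No violation found at any node.
Result: Valid BST


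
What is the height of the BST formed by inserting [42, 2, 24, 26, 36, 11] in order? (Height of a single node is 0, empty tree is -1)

Insertion order: [42, 2, 24, 26, 36, 11]
Tree (level-order array): [42, 2, None, None, 24, 11, 26, None, None, None, 36]
Compute height bottom-up (empty subtree = -1):
  height(11) = 1 + max(-1, -1) = 0
  height(36) = 1 + max(-1, -1) = 0
  height(26) = 1 + max(-1, 0) = 1
  height(24) = 1 + max(0, 1) = 2
  height(2) = 1 + max(-1, 2) = 3
  height(42) = 1 + max(3, -1) = 4
Height = 4


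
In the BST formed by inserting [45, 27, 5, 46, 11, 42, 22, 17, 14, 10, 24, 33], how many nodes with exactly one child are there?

Tree built from: [45, 27, 5, 46, 11, 42, 22, 17, 14, 10, 24, 33]
Tree (level-order array): [45, 27, 46, 5, 42, None, None, None, 11, 33, None, 10, 22, None, None, None, None, 17, 24, 14]
Rule: These are nodes with exactly 1 non-null child.
Per-node child counts:
  node 45: 2 child(ren)
  node 27: 2 child(ren)
  node 5: 1 child(ren)
  node 11: 2 child(ren)
  node 10: 0 child(ren)
  node 22: 2 child(ren)
  node 17: 1 child(ren)
  node 14: 0 child(ren)
  node 24: 0 child(ren)
  node 42: 1 child(ren)
  node 33: 0 child(ren)
  node 46: 0 child(ren)
Matching nodes: [5, 17, 42]
Count of nodes with exactly one child: 3


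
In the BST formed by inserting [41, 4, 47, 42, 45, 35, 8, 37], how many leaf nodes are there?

Tree built from: [41, 4, 47, 42, 45, 35, 8, 37]
Tree (level-order array): [41, 4, 47, None, 35, 42, None, 8, 37, None, 45]
Rule: A leaf has 0 children.
Per-node child counts:
  node 41: 2 child(ren)
  node 4: 1 child(ren)
  node 35: 2 child(ren)
  node 8: 0 child(ren)
  node 37: 0 child(ren)
  node 47: 1 child(ren)
  node 42: 1 child(ren)
  node 45: 0 child(ren)
Matching nodes: [8, 37, 45]
Count of leaf nodes: 3


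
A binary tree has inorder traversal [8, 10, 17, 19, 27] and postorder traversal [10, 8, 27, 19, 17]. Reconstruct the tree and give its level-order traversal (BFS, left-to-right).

Inorder:   [8, 10, 17, 19, 27]
Postorder: [10, 8, 27, 19, 17]
Algorithm: postorder visits root last, so walk postorder right-to-left;
each value is the root of the current inorder slice — split it at that
value, recurse on the right subtree first, then the left.
Recursive splits:
  root=17; inorder splits into left=[8, 10], right=[19, 27]
  root=19; inorder splits into left=[], right=[27]
  root=27; inorder splits into left=[], right=[]
  root=8; inorder splits into left=[], right=[10]
  root=10; inorder splits into left=[], right=[]
Reconstructed level-order: [17, 8, 19, 10, 27]


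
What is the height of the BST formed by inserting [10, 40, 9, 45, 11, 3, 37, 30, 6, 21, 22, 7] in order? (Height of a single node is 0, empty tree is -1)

Insertion order: [10, 40, 9, 45, 11, 3, 37, 30, 6, 21, 22, 7]
Tree (level-order array): [10, 9, 40, 3, None, 11, 45, None, 6, None, 37, None, None, None, 7, 30, None, None, None, 21, None, None, 22]
Compute height bottom-up (empty subtree = -1):
  height(7) = 1 + max(-1, -1) = 0
  height(6) = 1 + max(-1, 0) = 1
  height(3) = 1 + max(-1, 1) = 2
  height(9) = 1 + max(2, -1) = 3
  height(22) = 1 + max(-1, -1) = 0
  height(21) = 1 + max(-1, 0) = 1
  height(30) = 1 + max(1, -1) = 2
  height(37) = 1 + max(2, -1) = 3
  height(11) = 1 + max(-1, 3) = 4
  height(45) = 1 + max(-1, -1) = 0
  height(40) = 1 + max(4, 0) = 5
  height(10) = 1 + max(3, 5) = 6
Height = 6


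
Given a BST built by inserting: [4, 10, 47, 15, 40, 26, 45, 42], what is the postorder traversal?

Tree insertion order: [4, 10, 47, 15, 40, 26, 45, 42]
Tree (level-order array): [4, None, 10, None, 47, 15, None, None, 40, 26, 45, None, None, 42]
Postorder traversal: [26, 42, 45, 40, 15, 47, 10, 4]


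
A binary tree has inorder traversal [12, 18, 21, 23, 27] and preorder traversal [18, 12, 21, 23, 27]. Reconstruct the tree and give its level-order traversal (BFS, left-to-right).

Inorder:  [12, 18, 21, 23, 27]
Preorder: [18, 12, 21, 23, 27]
Algorithm: preorder visits root first, so consume preorder in order;
for each root, split the current inorder slice at that value into
left-subtree inorder and right-subtree inorder, then recurse.
Recursive splits:
  root=18; inorder splits into left=[12], right=[21, 23, 27]
  root=12; inorder splits into left=[], right=[]
  root=21; inorder splits into left=[], right=[23, 27]
  root=23; inorder splits into left=[], right=[27]
  root=27; inorder splits into left=[], right=[]
Reconstructed level-order: [18, 12, 21, 23, 27]


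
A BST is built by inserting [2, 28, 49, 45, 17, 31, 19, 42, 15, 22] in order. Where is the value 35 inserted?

Starting tree (level order): [2, None, 28, 17, 49, 15, 19, 45, None, None, None, None, 22, 31, None, None, None, None, 42]
Insertion path: 2 -> 28 -> 49 -> 45 -> 31 -> 42
Result: insert 35 as left child of 42
Final tree (level order): [2, None, 28, 17, 49, 15, 19, 45, None, None, None, None, 22, 31, None, None, None, None, 42, 35]


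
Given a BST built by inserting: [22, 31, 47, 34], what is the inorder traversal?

Tree insertion order: [22, 31, 47, 34]
Tree (level-order array): [22, None, 31, None, 47, 34]
Inorder traversal: [22, 31, 34, 47]


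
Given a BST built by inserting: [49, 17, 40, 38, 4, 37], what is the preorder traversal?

Tree insertion order: [49, 17, 40, 38, 4, 37]
Tree (level-order array): [49, 17, None, 4, 40, None, None, 38, None, 37]
Preorder traversal: [49, 17, 4, 40, 38, 37]


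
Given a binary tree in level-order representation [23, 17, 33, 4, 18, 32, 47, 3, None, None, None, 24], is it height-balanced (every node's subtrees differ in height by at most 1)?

Tree (level-order array): [23, 17, 33, 4, 18, 32, 47, 3, None, None, None, 24]
Definition: a tree is height-balanced if, at every node, |h(left) - h(right)| <= 1 (empty subtree has height -1).
Bottom-up per-node check:
  node 3: h_left=-1, h_right=-1, diff=0 [OK], height=0
  node 4: h_left=0, h_right=-1, diff=1 [OK], height=1
  node 18: h_left=-1, h_right=-1, diff=0 [OK], height=0
  node 17: h_left=1, h_right=0, diff=1 [OK], height=2
  node 24: h_left=-1, h_right=-1, diff=0 [OK], height=0
  node 32: h_left=0, h_right=-1, diff=1 [OK], height=1
  node 47: h_left=-1, h_right=-1, diff=0 [OK], height=0
  node 33: h_left=1, h_right=0, diff=1 [OK], height=2
  node 23: h_left=2, h_right=2, diff=0 [OK], height=3
All nodes satisfy the balance condition.
Result: Balanced


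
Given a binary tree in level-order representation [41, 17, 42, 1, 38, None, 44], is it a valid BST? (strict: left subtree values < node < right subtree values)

Level-order array: [41, 17, 42, 1, 38, None, 44]
Validate using subtree bounds (lo, hi): at each node, require lo < value < hi,
then recurse left with hi=value and right with lo=value.
Preorder trace (stopping at first violation):
  at node 41 with bounds (-inf, +inf): OK
  at node 17 with bounds (-inf, 41): OK
  at node 1 with bounds (-inf, 17): OK
  at node 38 with bounds (17, 41): OK
  at node 42 with bounds (41, +inf): OK
  at node 44 with bounds (42, +inf): OK
No violation found at any node.
Result: Valid BST


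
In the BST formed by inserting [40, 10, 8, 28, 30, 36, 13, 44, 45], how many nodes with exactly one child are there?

Tree built from: [40, 10, 8, 28, 30, 36, 13, 44, 45]
Tree (level-order array): [40, 10, 44, 8, 28, None, 45, None, None, 13, 30, None, None, None, None, None, 36]
Rule: These are nodes with exactly 1 non-null child.
Per-node child counts:
  node 40: 2 child(ren)
  node 10: 2 child(ren)
  node 8: 0 child(ren)
  node 28: 2 child(ren)
  node 13: 0 child(ren)
  node 30: 1 child(ren)
  node 36: 0 child(ren)
  node 44: 1 child(ren)
  node 45: 0 child(ren)
Matching nodes: [30, 44]
Count of nodes with exactly one child: 2


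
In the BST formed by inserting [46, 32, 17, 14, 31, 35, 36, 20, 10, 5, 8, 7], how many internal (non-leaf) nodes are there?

Tree built from: [46, 32, 17, 14, 31, 35, 36, 20, 10, 5, 8, 7]
Tree (level-order array): [46, 32, None, 17, 35, 14, 31, None, 36, 10, None, 20, None, None, None, 5, None, None, None, None, 8, 7]
Rule: An internal node has at least one child.
Per-node child counts:
  node 46: 1 child(ren)
  node 32: 2 child(ren)
  node 17: 2 child(ren)
  node 14: 1 child(ren)
  node 10: 1 child(ren)
  node 5: 1 child(ren)
  node 8: 1 child(ren)
  node 7: 0 child(ren)
  node 31: 1 child(ren)
  node 20: 0 child(ren)
  node 35: 1 child(ren)
  node 36: 0 child(ren)
Matching nodes: [46, 32, 17, 14, 10, 5, 8, 31, 35]
Count of internal (non-leaf) nodes: 9


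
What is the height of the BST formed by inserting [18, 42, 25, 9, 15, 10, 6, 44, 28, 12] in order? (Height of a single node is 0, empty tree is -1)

Insertion order: [18, 42, 25, 9, 15, 10, 6, 44, 28, 12]
Tree (level-order array): [18, 9, 42, 6, 15, 25, 44, None, None, 10, None, None, 28, None, None, None, 12]
Compute height bottom-up (empty subtree = -1):
  height(6) = 1 + max(-1, -1) = 0
  height(12) = 1 + max(-1, -1) = 0
  height(10) = 1 + max(-1, 0) = 1
  height(15) = 1 + max(1, -1) = 2
  height(9) = 1 + max(0, 2) = 3
  height(28) = 1 + max(-1, -1) = 0
  height(25) = 1 + max(-1, 0) = 1
  height(44) = 1 + max(-1, -1) = 0
  height(42) = 1 + max(1, 0) = 2
  height(18) = 1 + max(3, 2) = 4
Height = 4


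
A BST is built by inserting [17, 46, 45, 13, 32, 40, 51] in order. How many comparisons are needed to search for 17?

Search path for 17: 17
Found: True
Comparisons: 1


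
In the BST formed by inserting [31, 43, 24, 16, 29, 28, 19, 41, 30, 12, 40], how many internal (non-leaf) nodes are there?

Tree built from: [31, 43, 24, 16, 29, 28, 19, 41, 30, 12, 40]
Tree (level-order array): [31, 24, 43, 16, 29, 41, None, 12, 19, 28, 30, 40]
Rule: An internal node has at least one child.
Per-node child counts:
  node 31: 2 child(ren)
  node 24: 2 child(ren)
  node 16: 2 child(ren)
  node 12: 0 child(ren)
  node 19: 0 child(ren)
  node 29: 2 child(ren)
  node 28: 0 child(ren)
  node 30: 0 child(ren)
  node 43: 1 child(ren)
  node 41: 1 child(ren)
  node 40: 0 child(ren)
Matching nodes: [31, 24, 16, 29, 43, 41]
Count of internal (non-leaf) nodes: 6


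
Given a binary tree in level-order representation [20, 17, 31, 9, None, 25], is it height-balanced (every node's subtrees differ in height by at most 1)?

Tree (level-order array): [20, 17, 31, 9, None, 25]
Definition: a tree is height-balanced if, at every node, |h(left) - h(right)| <= 1 (empty subtree has height -1).
Bottom-up per-node check:
  node 9: h_left=-1, h_right=-1, diff=0 [OK], height=0
  node 17: h_left=0, h_right=-1, diff=1 [OK], height=1
  node 25: h_left=-1, h_right=-1, diff=0 [OK], height=0
  node 31: h_left=0, h_right=-1, diff=1 [OK], height=1
  node 20: h_left=1, h_right=1, diff=0 [OK], height=2
All nodes satisfy the balance condition.
Result: Balanced


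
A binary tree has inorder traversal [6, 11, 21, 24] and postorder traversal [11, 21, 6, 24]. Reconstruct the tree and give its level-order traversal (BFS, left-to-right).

Inorder:   [6, 11, 21, 24]
Postorder: [11, 21, 6, 24]
Algorithm: postorder visits root last, so walk postorder right-to-left;
each value is the root of the current inorder slice — split it at that
value, recurse on the right subtree first, then the left.
Recursive splits:
  root=24; inorder splits into left=[6, 11, 21], right=[]
  root=6; inorder splits into left=[], right=[11, 21]
  root=21; inorder splits into left=[11], right=[]
  root=11; inorder splits into left=[], right=[]
Reconstructed level-order: [24, 6, 21, 11]


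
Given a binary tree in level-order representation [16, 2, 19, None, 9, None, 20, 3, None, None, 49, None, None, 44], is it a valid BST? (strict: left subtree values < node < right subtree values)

Level-order array: [16, 2, 19, None, 9, None, 20, 3, None, None, 49, None, None, 44]
Validate using subtree bounds (lo, hi): at each node, require lo < value < hi,
then recurse left with hi=value and right with lo=value.
Preorder trace (stopping at first violation):
  at node 16 with bounds (-inf, +inf): OK
  at node 2 with bounds (-inf, 16): OK
  at node 9 with bounds (2, 16): OK
  at node 3 with bounds (2, 9): OK
  at node 19 with bounds (16, +inf): OK
  at node 20 with bounds (19, +inf): OK
  at node 49 with bounds (20, +inf): OK
  at node 44 with bounds (20, 49): OK
No violation found at any node.
Result: Valid BST


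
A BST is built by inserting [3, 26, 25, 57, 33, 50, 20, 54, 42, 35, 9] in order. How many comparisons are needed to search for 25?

Search path for 25: 3 -> 26 -> 25
Found: True
Comparisons: 3


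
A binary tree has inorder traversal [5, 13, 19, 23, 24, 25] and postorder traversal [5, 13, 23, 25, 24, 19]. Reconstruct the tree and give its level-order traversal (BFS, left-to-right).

Inorder:   [5, 13, 19, 23, 24, 25]
Postorder: [5, 13, 23, 25, 24, 19]
Algorithm: postorder visits root last, so walk postorder right-to-left;
each value is the root of the current inorder slice — split it at that
value, recurse on the right subtree first, then the left.
Recursive splits:
  root=19; inorder splits into left=[5, 13], right=[23, 24, 25]
  root=24; inorder splits into left=[23], right=[25]
  root=25; inorder splits into left=[], right=[]
  root=23; inorder splits into left=[], right=[]
  root=13; inorder splits into left=[5], right=[]
  root=5; inorder splits into left=[], right=[]
Reconstructed level-order: [19, 13, 24, 5, 23, 25]


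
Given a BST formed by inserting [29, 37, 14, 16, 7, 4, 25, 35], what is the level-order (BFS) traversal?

Tree insertion order: [29, 37, 14, 16, 7, 4, 25, 35]
Tree (level-order array): [29, 14, 37, 7, 16, 35, None, 4, None, None, 25]
BFS from the root, enqueuing left then right child of each popped node:
  queue [29] -> pop 29, enqueue [14, 37], visited so far: [29]
  queue [14, 37] -> pop 14, enqueue [7, 16], visited so far: [29, 14]
  queue [37, 7, 16] -> pop 37, enqueue [35], visited so far: [29, 14, 37]
  queue [7, 16, 35] -> pop 7, enqueue [4], visited so far: [29, 14, 37, 7]
  queue [16, 35, 4] -> pop 16, enqueue [25], visited so far: [29, 14, 37, 7, 16]
  queue [35, 4, 25] -> pop 35, enqueue [none], visited so far: [29, 14, 37, 7, 16, 35]
  queue [4, 25] -> pop 4, enqueue [none], visited so far: [29, 14, 37, 7, 16, 35, 4]
  queue [25] -> pop 25, enqueue [none], visited so far: [29, 14, 37, 7, 16, 35, 4, 25]
Result: [29, 14, 37, 7, 16, 35, 4, 25]


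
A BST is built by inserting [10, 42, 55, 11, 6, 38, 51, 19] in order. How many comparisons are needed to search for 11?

Search path for 11: 10 -> 42 -> 11
Found: True
Comparisons: 3


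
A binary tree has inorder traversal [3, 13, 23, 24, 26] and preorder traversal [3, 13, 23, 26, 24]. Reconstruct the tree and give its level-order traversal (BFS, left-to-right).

Inorder:  [3, 13, 23, 24, 26]
Preorder: [3, 13, 23, 26, 24]
Algorithm: preorder visits root first, so consume preorder in order;
for each root, split the current inorder slice at that value into
left-subtree inorder and right-subtree inorder, then recurse.
Recursive splits:
  root=3; inorder splits into left=[], right=[13, 23, 24, 26]
  root=13; inorder splits into left=[], right=[23, 24, 26]
  root=23; inorder splits into left=[], right=[24, 26]
  root=26; inorder splits into left=[24], right=[]
  root=24; inorder splits into left=[], right=[]
Reconstructed level-order: [3, 13, 23, 26, 24]
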